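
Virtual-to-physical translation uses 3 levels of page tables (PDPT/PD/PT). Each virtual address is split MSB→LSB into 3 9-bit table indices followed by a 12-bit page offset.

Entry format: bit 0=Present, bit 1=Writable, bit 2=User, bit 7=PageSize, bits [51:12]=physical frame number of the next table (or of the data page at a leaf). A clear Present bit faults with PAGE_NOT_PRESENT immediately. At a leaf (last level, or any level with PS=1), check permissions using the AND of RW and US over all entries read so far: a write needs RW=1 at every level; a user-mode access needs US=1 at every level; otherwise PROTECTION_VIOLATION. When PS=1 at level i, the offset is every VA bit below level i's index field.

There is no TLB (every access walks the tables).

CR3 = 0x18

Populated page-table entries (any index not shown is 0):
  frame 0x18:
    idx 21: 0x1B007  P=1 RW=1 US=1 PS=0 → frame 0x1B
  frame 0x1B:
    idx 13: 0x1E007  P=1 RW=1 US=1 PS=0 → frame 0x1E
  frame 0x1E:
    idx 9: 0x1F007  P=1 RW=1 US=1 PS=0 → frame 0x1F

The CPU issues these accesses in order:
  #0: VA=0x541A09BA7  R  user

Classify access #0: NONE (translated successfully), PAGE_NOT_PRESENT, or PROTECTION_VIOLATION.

Walk each access:
#0 VA=0x541A09BA7 (r,user):
  [0] read 0x18 idx=21: raw=0x1B007 flags P=1 W=1 U=1 S=0
  [1] read 0x1B idx=13: raw=0x1E007 flags P=1 W=1 U=1 S=0
  [2] read 0x1E idx=9: raw=0x1F007 flags P=1 W=1 U=1 S=0
  ⇒ phys 0x1FBA7  [3 reads]

Access #0 fault: NONE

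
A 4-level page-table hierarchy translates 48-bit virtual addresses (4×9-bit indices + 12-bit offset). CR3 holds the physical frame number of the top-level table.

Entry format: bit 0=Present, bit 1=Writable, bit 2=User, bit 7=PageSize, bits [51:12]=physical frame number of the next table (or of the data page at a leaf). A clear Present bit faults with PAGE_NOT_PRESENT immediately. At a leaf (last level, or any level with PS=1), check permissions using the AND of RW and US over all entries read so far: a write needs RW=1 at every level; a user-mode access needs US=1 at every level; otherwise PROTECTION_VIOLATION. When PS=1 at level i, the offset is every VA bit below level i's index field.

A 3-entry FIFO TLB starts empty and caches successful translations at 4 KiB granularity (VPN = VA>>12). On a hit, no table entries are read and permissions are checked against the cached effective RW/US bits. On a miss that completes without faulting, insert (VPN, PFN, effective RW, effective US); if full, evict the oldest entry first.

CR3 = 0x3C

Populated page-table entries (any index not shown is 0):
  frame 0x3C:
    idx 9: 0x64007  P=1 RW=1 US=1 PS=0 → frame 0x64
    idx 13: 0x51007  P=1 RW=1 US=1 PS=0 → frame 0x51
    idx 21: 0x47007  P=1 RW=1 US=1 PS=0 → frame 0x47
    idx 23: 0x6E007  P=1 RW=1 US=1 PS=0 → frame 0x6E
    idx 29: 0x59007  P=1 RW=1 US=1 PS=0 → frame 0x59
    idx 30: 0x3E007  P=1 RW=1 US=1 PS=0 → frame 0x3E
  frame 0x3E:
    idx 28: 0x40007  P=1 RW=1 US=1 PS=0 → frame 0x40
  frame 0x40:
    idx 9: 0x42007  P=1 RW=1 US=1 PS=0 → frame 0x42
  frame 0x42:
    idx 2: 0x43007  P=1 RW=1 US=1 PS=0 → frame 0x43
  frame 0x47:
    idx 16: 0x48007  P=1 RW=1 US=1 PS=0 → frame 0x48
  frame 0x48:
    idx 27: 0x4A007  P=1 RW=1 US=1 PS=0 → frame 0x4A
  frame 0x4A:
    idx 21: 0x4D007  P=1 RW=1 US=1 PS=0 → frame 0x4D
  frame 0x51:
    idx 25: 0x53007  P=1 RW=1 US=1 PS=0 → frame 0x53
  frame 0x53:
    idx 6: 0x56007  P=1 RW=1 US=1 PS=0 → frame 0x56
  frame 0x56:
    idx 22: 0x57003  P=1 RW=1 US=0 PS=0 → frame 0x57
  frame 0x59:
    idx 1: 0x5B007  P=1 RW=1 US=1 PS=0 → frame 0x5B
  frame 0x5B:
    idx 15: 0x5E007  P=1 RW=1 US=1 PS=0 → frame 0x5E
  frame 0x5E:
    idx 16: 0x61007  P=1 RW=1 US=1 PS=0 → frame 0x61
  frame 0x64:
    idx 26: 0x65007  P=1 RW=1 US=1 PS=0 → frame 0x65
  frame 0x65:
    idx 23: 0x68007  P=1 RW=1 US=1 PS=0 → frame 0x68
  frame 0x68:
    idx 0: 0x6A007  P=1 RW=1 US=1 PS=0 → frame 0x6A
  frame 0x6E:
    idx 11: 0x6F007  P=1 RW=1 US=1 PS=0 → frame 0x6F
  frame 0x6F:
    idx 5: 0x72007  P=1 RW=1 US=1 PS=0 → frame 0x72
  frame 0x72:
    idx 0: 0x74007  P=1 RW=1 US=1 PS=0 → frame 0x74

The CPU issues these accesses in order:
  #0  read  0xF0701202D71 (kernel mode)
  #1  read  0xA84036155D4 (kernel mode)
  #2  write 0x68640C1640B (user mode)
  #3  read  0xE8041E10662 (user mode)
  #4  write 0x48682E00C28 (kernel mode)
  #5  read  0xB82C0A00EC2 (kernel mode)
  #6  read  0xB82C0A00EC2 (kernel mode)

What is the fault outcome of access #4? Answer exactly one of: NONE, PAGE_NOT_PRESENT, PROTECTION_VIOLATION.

Per-access translation:
#0 VA=0xF0701202D71 (r,kernel):
  [0] read 0x3C idx=30: raw=0x3E007 flags P=1 W=1 U=1 S=0
  [1] read 0x3E idx=28: raw=0x40007 flags P=1 W=1 U=1 S=0
  [2] read 0x40 idx=9: raw=0x42007 flags P=1 W=1 U=1 S=0
  [3] read 0x42 idx=2: raw=0x43007 flags P=1 W=1 U=1 S=0
  ⇒ phys 0x43D71  [4 reads]
#1 VA=0xA84036155D4 (r,kernel):
  [0] read 0x3C idx=21: raw=0x47007 flags P=1 W=1 U=1 S=0
  [1] read 0x47 idx=16: raw=0x48007 flags P=1 W=1 U=1 S=0
  [2] read 0x48 idx=27: raw=0x4A007 flags P=1 W=1 U=1 S=0
  [3] read 0x4A idx=21: raw=0x4D007 flags P=1 W=1 U=1 S=0
  ⇒ phys 0x4D5D4  [4 reads]
#2 VA=0x68640C1640B (w,user):
  [0] read 0x3C idx=13: raw=0x51007 flags P=1 W=1 U=1 S=0
  [1] read 0x51 idx=25: raw=0x53007 flags P=1 W=1 U=1 S=0
  [2] read 0x53 idx=6: raw=0x56007 flags P=1 W=1 U=1 S=0
  [3] read 0x56 idx=22: raw=0x57003 flags P=1 W=1 U=0 S=0
  ✗ PROTECTION_VIOLATION  [4 reads]
#3 VA=0xE8041E10662 (r,user):
  [0] read 0x3C idx=29: raw=0x59007 flags P=1 W=1 U=1 S=0
  [1] read 0x59 idx=1: raw=0x5B007 flags P=1 W=1 U=1 S=0
  [2] read 0x5B idx=15: raw=0x5E007 flags P=1 W=1 U=1 S=0
  [3] read 0x5E idx=16: raw=0x61007 flags P=1 W=1 U=1 S=0
  ⇒ phys 0x61662  [4 reads]
#4 VA=0x48682E00C28 (w,kernel):
  [0] read 0x3C idx=9: raw=0x64007 flags P=1 W=1 U=1 S=0
  [1] read 0x64 idx=26: raw=0x65007 flags P=1 W=1 U=1 S=0
  [2] read 0x65 idx=23: raw=0x68007 flags P=1 W=1 U=1 S=0
  [3] read 0x68 idx=0: raw=0x6A007 flags P=1 W=1 U=1 S=0
  ⇒ phys 0x6AC28  [4 reads]
#5 VA=0xB82C0A00EC2 (r,kernel):
  [0] read 0x3C idx=23: raw=0x6E007 flags P=1 W=1 U=1 S=0
  [1] read 0x6E idx=11: raw=0x6F007 flags P=1 W=1 U=1 S=0
  [2] read 0x6F idx=5: raw=0x72007 flags P=1 W=1 U=1 S=0
  [3] read 0x72 idx=0: raw=0x74007 flags P=1 W=1 U=1 S=0
  ⇒ phys 0x74EC2  [4 reads]
#6 VA=0xB82C0A00EC2 (r,kernel):
  TLB hit vpn=0xB82C0A00 → PA=0x74EC2

Access #4 fault: NONE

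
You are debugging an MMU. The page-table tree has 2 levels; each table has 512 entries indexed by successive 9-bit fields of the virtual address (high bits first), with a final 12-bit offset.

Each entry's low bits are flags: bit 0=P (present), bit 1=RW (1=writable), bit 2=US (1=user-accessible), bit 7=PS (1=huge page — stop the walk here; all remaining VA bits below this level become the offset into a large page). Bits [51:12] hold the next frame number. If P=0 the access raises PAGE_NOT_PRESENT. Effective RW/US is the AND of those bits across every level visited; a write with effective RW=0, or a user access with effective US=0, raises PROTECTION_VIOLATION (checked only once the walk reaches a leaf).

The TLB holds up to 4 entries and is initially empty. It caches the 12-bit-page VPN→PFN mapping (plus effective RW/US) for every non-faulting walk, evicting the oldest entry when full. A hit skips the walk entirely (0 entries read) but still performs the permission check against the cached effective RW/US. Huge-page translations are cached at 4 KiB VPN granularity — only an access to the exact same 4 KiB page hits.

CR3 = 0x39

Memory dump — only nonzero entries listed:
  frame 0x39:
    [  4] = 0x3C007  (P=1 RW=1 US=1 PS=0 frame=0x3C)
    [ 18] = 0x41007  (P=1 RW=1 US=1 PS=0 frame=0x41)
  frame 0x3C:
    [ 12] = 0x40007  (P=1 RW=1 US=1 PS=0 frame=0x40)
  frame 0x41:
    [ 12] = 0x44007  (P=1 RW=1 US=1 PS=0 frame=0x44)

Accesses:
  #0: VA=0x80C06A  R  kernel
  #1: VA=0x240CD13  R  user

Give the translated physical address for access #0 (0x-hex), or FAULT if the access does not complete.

Per-access translation:
#0 VA=0x80C06A (r,kernel):
  lvl0: tbl 0x39, slot 4 ⇒ 0x3C007 (P1/RW1/US1/PS0)
  lvl1: tbl 0x3C, slot 12 ⇒ 0x40007 (P1/RW1/US1/PS0)
  ⇒ phys 0x4006A  [2 reads]
#1 VA=0x240CD13 (r,user):
  lvl0: tbl 0x39, slot 18 ⇒ 0x41007 (P1/RW1/US1/PS0)
  lvl1: tbl 0x41, slot 12 ⇒ 0x44007 (P1/RW1/US1/PS0)
  ⇒ phys 0x44D13  [2 reads]

Access #0 PA: 0x4006A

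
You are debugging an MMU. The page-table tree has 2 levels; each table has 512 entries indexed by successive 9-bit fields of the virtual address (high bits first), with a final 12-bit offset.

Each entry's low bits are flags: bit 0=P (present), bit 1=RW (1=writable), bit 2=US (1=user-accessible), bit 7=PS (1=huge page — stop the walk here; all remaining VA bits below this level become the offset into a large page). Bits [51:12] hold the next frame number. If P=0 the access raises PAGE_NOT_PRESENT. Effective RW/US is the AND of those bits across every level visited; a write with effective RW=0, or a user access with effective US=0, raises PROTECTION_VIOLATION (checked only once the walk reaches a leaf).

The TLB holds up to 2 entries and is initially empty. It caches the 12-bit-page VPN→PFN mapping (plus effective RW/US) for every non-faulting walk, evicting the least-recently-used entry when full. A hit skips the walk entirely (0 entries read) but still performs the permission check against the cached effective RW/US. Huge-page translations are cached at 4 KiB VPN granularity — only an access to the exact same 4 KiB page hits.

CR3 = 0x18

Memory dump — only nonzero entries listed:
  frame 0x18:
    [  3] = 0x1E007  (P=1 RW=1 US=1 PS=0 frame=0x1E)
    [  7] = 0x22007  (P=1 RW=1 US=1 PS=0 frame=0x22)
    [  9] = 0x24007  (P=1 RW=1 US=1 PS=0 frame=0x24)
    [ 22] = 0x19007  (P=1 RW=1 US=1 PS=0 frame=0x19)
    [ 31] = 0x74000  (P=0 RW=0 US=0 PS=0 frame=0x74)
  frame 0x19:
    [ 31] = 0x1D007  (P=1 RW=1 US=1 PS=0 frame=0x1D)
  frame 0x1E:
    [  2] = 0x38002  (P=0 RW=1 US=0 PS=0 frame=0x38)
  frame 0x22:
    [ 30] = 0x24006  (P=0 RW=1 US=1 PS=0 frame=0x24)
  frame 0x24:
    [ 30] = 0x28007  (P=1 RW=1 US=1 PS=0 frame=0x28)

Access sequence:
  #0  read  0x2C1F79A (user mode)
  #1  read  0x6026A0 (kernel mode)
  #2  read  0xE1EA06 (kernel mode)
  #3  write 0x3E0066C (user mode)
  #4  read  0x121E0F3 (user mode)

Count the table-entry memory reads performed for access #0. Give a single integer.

Trace:
#0 VA=0x2C1F79A (r,user):
  lvl0: tbl 0x18, slot 22 ⇒ 0x19007 (P1/RW1/US1/PS0)
  lvl1: tbl 0x19, slot 31 ⇒ 0x1D007 (P1/RW1/US1/PS0)
  ⇒ phys 0x1D79A  [2 reads]
#1 VA=0x6026A0 (r,kernel):
  lvl0: tbl 0x18, slot 3 ⇒ 0x1E007 (P1/RW1/US1/PS0)
  lvl1: tbl 0x1E, slot 2 ⇒ 0x38002 (P0/RW1/US0/PS0)
  → PAGE_NOT_PRESENT  (2 entries read)
#2 VA=0xE1EA06 (r,kernel):
  lvl0: tbl 0x18, slot 7 ⇒ 0x22007 (P1/RW1/US1/PS0)
  lvl1: tbl 0x22, slot 30 ⇒ 0x24006 (P0/RW1/US1/PS0)
  → PAGE_NOT_PRESENT  (2 entries read)
#3 VA=0x3E0066C (w,user):
  lvl0: tbl 0x18, slot 31 ⇒ 0x74000 (P0/RW0/US0/PS0)
  → PAGE_NOT_PRESENT  (1 entries read)
#4 VA=0x121E0F3 (r,user):
  lvl0: tbl 0x18, slot 9 ⇒ 0x24007 (P1/RW1/US1/PS0)
  lvl1: tbl 0x24, slot 30 ⇒ 0x28007 (P1/RW1/US1/PS0)
  ⇒ phys 0x280F3  [2 reads]

Entries read for #0: 2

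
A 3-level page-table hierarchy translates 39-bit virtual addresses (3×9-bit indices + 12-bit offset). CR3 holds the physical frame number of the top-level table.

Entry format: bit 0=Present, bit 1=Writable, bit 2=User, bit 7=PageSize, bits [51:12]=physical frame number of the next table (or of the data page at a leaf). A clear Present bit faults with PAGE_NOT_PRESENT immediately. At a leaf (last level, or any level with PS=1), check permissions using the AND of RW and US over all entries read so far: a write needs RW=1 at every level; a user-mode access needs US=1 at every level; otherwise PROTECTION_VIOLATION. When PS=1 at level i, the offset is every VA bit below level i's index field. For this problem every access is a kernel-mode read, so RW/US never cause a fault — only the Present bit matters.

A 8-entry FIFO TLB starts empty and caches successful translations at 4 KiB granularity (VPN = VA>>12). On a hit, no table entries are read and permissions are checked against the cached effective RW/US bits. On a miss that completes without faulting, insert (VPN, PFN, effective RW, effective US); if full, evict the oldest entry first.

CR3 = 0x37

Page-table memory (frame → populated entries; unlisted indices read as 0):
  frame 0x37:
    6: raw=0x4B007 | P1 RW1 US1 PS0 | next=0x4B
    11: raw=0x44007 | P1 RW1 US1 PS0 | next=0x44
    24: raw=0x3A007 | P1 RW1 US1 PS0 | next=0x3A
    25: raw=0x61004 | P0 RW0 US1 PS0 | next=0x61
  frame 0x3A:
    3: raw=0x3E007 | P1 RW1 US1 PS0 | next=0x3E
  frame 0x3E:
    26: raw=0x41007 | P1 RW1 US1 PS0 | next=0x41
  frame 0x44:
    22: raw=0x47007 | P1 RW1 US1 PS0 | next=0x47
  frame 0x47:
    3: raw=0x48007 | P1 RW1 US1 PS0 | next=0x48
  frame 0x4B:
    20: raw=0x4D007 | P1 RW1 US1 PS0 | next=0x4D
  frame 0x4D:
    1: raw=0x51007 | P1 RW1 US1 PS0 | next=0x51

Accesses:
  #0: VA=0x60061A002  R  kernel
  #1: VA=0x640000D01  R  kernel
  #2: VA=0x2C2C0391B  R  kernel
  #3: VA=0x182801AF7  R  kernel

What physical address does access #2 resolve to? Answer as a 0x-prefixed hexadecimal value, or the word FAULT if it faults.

Walk each access:
#0 VA=0x60061A002 (r,kernel):
  [0] read 0x37 idx=24: raw=0x3A007 flags P=1 W=1 U=1 S=0
  [1] read 0x3A idx=3: raw=0x3E007 flags P=1 W=1 U=1 S=0
  [2] read 0x3E idx=26: raw=0x41007 flags P=1 W=1 U=1 S=0
  → PA=0x41002  (3 entries read)
#1 VA=0x640000D01 (r,kernel):
  [0] read 0x37 idx=25: raw=0x61004 flags P=0 W=0 U=1 S=0
  ✗ PAGE_NOT_PRESENT  [1 reads]
#2 VA=0x2C2C0391B (r,kernel):
  [0] read 0x37 idx=11: raw=0x44007 flags P=1 W=1 U=1 S=0
  [1] read 0x44 idx=22: raw=0x47007 flags P=1 W=1 U=1 S=0
  [2] read 0x47 idx=3: raw=0x48007 flags P=1 W=1 U=1 S=0
  → PA=0x4891B  (3 entries read)
#3 VA=0x182801AF7 (r,kernel):
  [0] read 0x37 idx=6: raw=0x4B007 flags P=1 W=1 U=1 S=0
  [1] read 0x4B idx=20: raw=0x4D007 flags P=1 W=1 U=1 S=0
  [2] read 0x4D idx=1: raw=0x51007 flags P=1 W=1 U=1 S=0
  → PA=0x51AF7  (3 entries read)

Access #2 PA: 0x4891B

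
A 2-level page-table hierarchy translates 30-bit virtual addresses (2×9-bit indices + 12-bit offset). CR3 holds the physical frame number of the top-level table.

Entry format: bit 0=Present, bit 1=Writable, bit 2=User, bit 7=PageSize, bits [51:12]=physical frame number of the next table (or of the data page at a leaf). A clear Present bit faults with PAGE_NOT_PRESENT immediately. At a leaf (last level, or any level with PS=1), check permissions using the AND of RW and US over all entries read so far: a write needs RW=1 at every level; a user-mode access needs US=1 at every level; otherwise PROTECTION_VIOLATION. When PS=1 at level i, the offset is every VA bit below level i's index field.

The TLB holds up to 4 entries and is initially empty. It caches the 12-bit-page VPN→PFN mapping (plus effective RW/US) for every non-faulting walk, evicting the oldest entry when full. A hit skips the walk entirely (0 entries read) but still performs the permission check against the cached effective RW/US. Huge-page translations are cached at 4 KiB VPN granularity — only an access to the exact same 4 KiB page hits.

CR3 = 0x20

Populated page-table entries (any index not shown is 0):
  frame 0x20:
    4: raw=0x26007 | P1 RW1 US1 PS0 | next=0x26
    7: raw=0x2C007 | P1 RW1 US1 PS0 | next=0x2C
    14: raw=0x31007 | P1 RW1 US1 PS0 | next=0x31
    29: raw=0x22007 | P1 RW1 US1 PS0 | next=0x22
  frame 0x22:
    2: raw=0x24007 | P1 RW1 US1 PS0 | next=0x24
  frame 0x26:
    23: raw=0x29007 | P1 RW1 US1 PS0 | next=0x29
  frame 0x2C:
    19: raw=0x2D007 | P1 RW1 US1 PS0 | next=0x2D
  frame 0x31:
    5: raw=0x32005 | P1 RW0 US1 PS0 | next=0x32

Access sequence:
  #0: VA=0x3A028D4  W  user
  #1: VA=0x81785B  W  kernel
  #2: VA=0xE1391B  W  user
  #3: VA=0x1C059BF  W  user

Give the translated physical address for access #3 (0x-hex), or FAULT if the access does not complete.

Trace:
#0 VA=0x3A028D4 (w,user):
  [0] read 0x20 idx=29: raw=0x22007 flags P=1 W=1 U=1 S=0
  [1] read 0x22 idx=2: raw=0x24007 flags P=1 W=1 U=1 S=0
  ✓ 0x248D4  — 2 lookups
#1 VA=0x81785B (w,kernel):
  [0] read 0x20 idx=4: raw=0x26007 flags P=1 W=1 U=1 S=0
  [1] read 0x26 idx=23: raw=0x29007 flags P=1 W=1 U=1 S=0
  ✓ 0x2985B  — 2 lookups
#2 VA=0xE1391B (w,user):
  [0] read 0x20 idx=7: raw=0x2C007 flags P=1 W=1 U=1 S=0
  [1] read 0x2C idx=19: raw=0x2D007 flags P=1 W=1 U=1 S=0
  ✓ 0x2D91B  — 2 lookups
#3 VA=0x1C059BF (w,user):
  [0] read 0x20 idx=14: raw=0x31007 flags P=1 W=1 U=1 S=0
  [1] read 0x31 idx=5: raw=0x32005 flags P=1 W=0 U=1 S=0
  ⇒ fault: PROTECTION_VIOLATION  — 2 lookups

Access #3 PA: FAULT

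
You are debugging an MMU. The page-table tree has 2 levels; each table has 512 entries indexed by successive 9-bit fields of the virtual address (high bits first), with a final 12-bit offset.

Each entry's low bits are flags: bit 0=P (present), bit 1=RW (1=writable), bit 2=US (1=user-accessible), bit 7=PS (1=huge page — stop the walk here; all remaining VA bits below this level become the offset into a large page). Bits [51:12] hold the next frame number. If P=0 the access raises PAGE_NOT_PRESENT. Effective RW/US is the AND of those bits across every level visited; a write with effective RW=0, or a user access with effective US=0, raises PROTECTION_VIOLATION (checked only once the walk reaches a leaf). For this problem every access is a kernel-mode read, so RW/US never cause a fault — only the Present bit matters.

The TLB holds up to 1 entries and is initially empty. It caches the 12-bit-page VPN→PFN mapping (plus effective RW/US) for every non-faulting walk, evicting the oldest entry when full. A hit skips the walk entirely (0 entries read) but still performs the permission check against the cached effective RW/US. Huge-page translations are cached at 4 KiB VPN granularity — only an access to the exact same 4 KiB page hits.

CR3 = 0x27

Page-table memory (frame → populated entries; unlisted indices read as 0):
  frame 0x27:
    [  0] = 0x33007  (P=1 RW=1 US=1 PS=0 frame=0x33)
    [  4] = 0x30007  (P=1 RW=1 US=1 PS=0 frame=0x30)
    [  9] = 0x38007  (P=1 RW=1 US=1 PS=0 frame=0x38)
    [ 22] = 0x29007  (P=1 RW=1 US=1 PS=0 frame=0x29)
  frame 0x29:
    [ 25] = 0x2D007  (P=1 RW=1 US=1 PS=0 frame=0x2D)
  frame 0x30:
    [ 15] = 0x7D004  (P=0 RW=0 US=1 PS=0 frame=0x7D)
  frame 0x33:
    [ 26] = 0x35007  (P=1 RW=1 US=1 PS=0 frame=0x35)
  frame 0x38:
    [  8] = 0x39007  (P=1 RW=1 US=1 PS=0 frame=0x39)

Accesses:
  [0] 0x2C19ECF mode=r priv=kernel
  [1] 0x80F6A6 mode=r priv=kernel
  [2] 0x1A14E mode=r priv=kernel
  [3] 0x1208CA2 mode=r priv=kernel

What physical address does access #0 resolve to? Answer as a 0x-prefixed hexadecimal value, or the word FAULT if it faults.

Trace:
#0 VA=0x2C19ECF (r,kernel):
  lvl0: tbl 0x27, slot 22 ⇒ 0x29007 (P1/RW1/US1/PS0)
  lvl1: tbl 0x29, slot 25 ⇒ 0x2D007 (P1/RW1/US1/PS0)
  ⇒ phys 0x2DECF  [2 reads]
#1 VA=0x80F6A6 (r,kernel):
  lvl0: tbl 0x27, slot 4 ⇒ 0x30007 (P1/RW1/US1/PS0)
  lvl1: tbl 0x30, slot 15 ⇒ 0x7D004 (P0/RW0/US1/PS0)
  → PAGE_NOT_PRESENT  (2 entries read)
#2 VA=0x1A14E (r,kernel):
  lvl0: tbl 0x27, slot 0 ⇒ 0x33007 (P1/RW1/US1/PS0)
  lvl1: tbl 0x33, slot 26 ⇒ 0x35007 (P1/RW1/US1/PS0)
  ⇒ phys 0x3514E  [2 reads]
#3 VA=0x1208CA2 (r,kernel):
  lvl0: tbl 0x27, slot 9 ⇒ 0x38007 (P1/RW1/US1/PS0)
  lvl1: tbl 0x38, slot 8 ⇒ 0x39007 (P1/RW1/US1/PS0)
  ⇒ phys 0x39CA2  [2 reads]

Access #0 PA: 0x2DECF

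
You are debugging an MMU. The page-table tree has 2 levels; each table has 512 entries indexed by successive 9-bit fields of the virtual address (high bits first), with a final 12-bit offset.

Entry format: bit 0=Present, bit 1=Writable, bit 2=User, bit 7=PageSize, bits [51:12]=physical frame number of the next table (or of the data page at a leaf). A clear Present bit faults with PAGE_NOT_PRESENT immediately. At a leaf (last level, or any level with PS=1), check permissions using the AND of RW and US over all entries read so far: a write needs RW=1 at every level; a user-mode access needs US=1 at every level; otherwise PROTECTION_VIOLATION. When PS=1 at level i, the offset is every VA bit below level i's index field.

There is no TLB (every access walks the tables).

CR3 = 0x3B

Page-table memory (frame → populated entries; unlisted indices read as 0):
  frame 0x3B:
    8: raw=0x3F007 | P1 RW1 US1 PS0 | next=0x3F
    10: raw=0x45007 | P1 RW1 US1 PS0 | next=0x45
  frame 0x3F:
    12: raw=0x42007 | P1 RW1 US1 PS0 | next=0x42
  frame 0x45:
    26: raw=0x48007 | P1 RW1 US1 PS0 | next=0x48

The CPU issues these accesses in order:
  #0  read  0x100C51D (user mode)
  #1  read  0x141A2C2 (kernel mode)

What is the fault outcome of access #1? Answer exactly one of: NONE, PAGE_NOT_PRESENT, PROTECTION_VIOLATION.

Trace:
#0 VA=0x100C51D (r,user):
  [0] read 0x3B idx=8: raw=0x3F007 flags P=1 W=1 U=1 S=0
  [1] read 0x3F idx=12: raw=0x42007 flags P=1 W=1 U=1 S=0
  ✓ 0x4251D  — 2 lookups
#1 VA=0x141A2C2 (r,kernel):
  [0] read 0x3B idx=10: raw=0x45007 flags P=1 W=1 U=1 S=0
  [1] read 0x45 idx=26: raw=0x48007 flags P=1 W=1 U=1 S=0
  ✓ 0x482C2  — 2 lookups

Access #1 fault: NONE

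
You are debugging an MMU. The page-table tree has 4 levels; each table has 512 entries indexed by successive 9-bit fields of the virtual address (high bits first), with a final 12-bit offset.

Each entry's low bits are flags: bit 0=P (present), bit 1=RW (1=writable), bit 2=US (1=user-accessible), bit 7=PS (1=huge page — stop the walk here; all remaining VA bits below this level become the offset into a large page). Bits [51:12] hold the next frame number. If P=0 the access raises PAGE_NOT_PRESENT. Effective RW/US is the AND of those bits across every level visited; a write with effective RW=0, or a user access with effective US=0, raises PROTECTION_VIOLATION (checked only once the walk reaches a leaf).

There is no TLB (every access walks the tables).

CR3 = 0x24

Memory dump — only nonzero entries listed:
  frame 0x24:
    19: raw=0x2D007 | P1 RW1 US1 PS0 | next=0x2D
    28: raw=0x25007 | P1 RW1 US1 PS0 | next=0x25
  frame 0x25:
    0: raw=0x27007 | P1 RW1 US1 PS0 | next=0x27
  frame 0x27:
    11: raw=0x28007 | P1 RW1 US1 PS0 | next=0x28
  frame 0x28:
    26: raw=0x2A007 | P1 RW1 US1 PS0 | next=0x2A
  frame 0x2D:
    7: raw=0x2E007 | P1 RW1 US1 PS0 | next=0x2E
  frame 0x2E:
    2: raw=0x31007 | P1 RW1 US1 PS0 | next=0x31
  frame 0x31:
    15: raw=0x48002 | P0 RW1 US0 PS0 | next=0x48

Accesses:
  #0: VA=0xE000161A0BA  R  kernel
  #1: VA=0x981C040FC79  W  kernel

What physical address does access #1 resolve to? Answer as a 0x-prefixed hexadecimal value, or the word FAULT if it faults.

Per-access translation:
#0 VA=0xE000161A0BA (r,kernel):
  L0: frame=0x24 idx=28 entry=0x25007 [P=1 RW=1 US=1 PS=0]
  L1: frame=0x25 idx=0 entry=0x27007 [P=1 RW=1 US=1 PS=0]
  L2: frame=0x27 idx=11 entry=0x28007 [P=1 RW=1 US=1 PS=0]
  L3: frame=0x28 idx=26 entry=0x2A007 [P=1 RW=1 US=1 PS=0]
  ⇒ phys 0x2A0BA  [4 reads]
#1 VA=0x981C040FC79 (w,kernel):
  L0: frame=0x24 idx=19 entry=0x2D007 [P=1 RW=1 US=1 PS=0]
  L1: frame=0x2D idx=7 entry=0x2E007 [P=1 RW=1 US=1 PS=0]
  L2: frame=0x2E idx=2 entry=0x31007 [P=1 RW=1 US=1 PS=0]
  L3: frame=0x31 idx=15 entry=0x48002 [P=0 RW=1 US=0 PS=0]
  ✗ PAGE_NOT_PRESENT  [4 reads]

Access #1 PA: FAULT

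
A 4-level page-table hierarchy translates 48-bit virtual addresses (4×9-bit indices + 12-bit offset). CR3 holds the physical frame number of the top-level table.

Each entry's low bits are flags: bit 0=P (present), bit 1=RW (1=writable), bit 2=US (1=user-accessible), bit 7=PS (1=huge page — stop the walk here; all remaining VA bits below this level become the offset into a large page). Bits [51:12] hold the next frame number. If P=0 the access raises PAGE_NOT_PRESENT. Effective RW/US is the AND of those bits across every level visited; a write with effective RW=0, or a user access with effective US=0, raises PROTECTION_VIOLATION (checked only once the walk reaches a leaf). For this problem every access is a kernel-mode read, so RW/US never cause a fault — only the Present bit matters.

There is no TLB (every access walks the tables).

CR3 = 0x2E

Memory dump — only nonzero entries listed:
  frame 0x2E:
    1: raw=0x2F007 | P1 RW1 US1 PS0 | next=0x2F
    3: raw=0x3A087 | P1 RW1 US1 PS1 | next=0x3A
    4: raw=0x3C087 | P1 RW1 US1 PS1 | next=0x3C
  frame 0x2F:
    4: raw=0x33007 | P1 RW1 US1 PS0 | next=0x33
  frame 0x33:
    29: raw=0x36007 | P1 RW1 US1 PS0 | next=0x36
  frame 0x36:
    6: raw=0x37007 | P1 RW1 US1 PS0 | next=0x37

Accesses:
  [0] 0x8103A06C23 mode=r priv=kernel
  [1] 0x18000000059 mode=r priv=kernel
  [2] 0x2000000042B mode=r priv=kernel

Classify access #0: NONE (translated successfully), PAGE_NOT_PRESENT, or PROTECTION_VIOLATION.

Walk each access:
#0 VA=0x8103A06C23 (r,kernel):
  lvl0: tbl 0x2E, slot 1 ⇒ 0x2F007 (P1/RW1/US1/PS0)
  lvl1: tbl 0x2F, slot 4 ⇒ 0x33007 (P1/RW1/US1/PS0)
  lvl2: tbl 0x33, slot 29 ⇒ 0x36007 (P1/RW1/US1/PS0)
  lvl3: tbl 0x36, slot 6 ⇒ 0x37007 (P1/RW1/US1/PS0)
  ✓ 0x37C23  — 4 lookups
#1 VA=0x18000000059 (r,kernel):
  lvl0: tbl 0x2E, slot 3 ⇒ 0x3A087 (P1/RW1/US1/PS1)
  ✓ 0x3A059 (huge @L0)  — 1 lookups
#2 VA=0x2000000042B (r,kernel):
  lvl0: tbl 0x2E, slot 4 ⇒ 0x3C087 (P1/RW1/US1/PS1)
  ✓ 0x3C42B (huge @L0)  — 1 lookups

Access #0 fault: NONE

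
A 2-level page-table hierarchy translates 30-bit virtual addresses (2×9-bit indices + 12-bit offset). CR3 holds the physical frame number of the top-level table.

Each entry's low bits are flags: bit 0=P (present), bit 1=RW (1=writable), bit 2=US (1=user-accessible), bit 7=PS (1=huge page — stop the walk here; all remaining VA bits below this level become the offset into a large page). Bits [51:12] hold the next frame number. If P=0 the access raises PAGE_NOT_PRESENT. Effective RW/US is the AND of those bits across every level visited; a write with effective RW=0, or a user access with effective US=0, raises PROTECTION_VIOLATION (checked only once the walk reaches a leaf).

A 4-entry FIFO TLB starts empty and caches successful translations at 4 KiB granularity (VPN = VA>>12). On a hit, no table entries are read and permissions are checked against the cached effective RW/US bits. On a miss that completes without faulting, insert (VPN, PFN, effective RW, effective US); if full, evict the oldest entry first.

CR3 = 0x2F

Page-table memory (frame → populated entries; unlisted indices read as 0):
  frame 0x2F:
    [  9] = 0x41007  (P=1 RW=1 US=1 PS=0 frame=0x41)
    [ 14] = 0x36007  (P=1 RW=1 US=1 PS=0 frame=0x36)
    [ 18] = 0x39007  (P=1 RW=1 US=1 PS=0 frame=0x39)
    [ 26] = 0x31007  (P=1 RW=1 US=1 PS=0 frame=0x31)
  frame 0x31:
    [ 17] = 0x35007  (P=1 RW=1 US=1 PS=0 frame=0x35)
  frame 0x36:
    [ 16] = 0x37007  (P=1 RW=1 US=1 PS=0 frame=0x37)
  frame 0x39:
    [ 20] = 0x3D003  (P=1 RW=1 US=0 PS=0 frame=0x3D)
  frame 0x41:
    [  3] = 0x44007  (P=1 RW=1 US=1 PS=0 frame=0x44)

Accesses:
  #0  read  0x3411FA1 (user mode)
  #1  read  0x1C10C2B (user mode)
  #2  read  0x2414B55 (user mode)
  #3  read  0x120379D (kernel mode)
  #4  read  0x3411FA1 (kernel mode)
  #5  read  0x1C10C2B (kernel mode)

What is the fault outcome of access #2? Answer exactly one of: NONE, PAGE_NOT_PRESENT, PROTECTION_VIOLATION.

Per-access translation:
#0 VA=0x3411FA1 (r,user):
  L0: frame=0x2F idx=26 entry=0x31007 [P=1 RW=1 US=1 PS=0]
  L1: frame=0x31 idx=17 entry=0x35007 [P=1 RW=1 US=1 PS=0]
  → PA=0x35FA1  (2 entries read)
#1 VA=0x1C10C2B (r,user):
  L0: frame=0x2F idx=14 entry=0x36007 [P=1 RW=1 US=1 PS=0]
  L1: frame=0x36 idx=16 entry=0x37007 [P=1 RW=1 US=1 PS=0]
  → PA=0x37C2B  (2 entries read)
#2 VA=0x2414B55 (r,user):
  L0: frame=0x2F idx=18 entry=0x39007 [P=1 RW=1 US=1 PS=0]
  L1: frame=0x39 idx=20 entry=0x3D003 [P=1 RW=1 US=0 PS=0]
  → PROTECTION_VIOLATION  (2 entries read)
#3 VA=0x120379D (r,kernel):
  L0: frame=0x2F idx=9 entry=0x41007 [P=1 RW=1 US=1 PS=0]
  L1: frame=0x41 idx=3 entry=0x44007 [P=1 RW=1 US=1 PS=0]
  → PA=0x4479D  (2 entries read)
#4 VA=0x3411FA1 (r,kernel):
  TLB hit vpn=0x3411 → PA=0x35FA1
#5 VA=0x1C10C2B (r,kernel):
  TLB hit vpn=0x1C10 → PA=0x37C2B

Access #2 fault: PROTECTION_VIOLATION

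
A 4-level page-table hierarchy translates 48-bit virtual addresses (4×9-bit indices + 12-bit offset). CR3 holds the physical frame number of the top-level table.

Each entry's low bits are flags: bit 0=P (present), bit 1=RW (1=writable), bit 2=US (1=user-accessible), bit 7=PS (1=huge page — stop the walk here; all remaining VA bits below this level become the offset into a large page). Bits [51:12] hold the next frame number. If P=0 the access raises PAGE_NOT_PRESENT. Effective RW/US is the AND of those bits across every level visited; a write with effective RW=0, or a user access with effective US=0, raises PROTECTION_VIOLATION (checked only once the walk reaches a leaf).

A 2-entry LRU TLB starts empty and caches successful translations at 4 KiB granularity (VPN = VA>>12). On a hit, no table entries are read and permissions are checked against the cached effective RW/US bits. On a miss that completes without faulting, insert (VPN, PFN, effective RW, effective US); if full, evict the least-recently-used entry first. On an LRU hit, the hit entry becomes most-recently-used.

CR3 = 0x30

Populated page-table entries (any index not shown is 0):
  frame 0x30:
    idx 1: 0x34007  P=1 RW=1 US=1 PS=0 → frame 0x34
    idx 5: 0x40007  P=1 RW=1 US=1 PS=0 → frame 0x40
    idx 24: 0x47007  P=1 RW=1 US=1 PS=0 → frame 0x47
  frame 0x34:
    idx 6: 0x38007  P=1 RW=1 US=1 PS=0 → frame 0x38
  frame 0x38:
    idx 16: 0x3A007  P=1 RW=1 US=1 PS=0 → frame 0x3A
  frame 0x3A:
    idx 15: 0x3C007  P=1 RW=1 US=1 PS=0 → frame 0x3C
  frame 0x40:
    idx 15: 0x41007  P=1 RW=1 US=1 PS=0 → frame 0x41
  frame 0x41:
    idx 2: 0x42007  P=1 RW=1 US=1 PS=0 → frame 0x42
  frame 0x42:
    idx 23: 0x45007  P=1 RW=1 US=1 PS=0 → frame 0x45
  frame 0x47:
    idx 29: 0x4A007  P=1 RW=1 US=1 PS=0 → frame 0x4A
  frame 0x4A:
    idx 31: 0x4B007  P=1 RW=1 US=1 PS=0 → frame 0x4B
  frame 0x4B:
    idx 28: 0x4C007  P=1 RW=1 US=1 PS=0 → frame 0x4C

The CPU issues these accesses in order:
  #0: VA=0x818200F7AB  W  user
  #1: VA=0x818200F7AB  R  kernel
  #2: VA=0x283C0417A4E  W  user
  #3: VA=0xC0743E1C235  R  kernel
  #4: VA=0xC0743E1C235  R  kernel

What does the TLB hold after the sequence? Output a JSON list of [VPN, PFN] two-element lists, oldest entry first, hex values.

Walk each access:
#0 VA=0x818200F7AB (w,user):
  L0 @0x30[1] → 0x34007  P=1,RW=1,US=1,PS=0
  L1 @0x34[6] → 0x38007  P=1,RW=1,US=1,PS=0
  L2 @0x38[16] → 0x3A007  P=1,RW=1,US=1,PS=0
  L3 @0x3A[15] → 0x3C007  P=1,RW=1,US=1,PS=0
  ✓ 0x3C7AB  — 4 lookups
#1 VA=0x818200F7AB (r,kernel):
  TLB hit vpn=0x818200F → PA=0x3C7AB
#2 VA=0x283C0417A4E (w,user):
  L0 @0x30[5] → 0x40007  P=1,RW=1,US=1,PS=0
  L1 @0x40[15] → 0x41007  P=1,RW=1,US=1,PS=0
  L2 @0x41[2] → 0x42007  P=1,RW=1,US=1,PS=0
  L3 @0x42[23] → 0x45007  P=1,RW=1,US=1,PS=0
  ✓ 0x45A4E  — 4 lookups
#3 VA=0xC0743E1C235 (r,kernel):
  L0 @0x30[24] → 0x47007  P=1,RW=1,US=1,PS=0
  L1 @0x47[29] → 0x4A007  P=1,RW=1,US=1,PS=0
  L2 @0x4A[31] → 0x4B007  P=1,RW=1,US=1,PS=0
  L3 @0x4B[28] → 0x4C007  P=1,RW=1,US=1,PS=0
  ✓ 0x4C235  — 4 lookups
#4 VA=0xC0743E1C235 (r,kernel):
  TLB hit vpn=0xC0743E1C → PA=0x4C235

TLB: [["0x283C0417", "0x45"], ["0xC0743E1C", "0x4C"]]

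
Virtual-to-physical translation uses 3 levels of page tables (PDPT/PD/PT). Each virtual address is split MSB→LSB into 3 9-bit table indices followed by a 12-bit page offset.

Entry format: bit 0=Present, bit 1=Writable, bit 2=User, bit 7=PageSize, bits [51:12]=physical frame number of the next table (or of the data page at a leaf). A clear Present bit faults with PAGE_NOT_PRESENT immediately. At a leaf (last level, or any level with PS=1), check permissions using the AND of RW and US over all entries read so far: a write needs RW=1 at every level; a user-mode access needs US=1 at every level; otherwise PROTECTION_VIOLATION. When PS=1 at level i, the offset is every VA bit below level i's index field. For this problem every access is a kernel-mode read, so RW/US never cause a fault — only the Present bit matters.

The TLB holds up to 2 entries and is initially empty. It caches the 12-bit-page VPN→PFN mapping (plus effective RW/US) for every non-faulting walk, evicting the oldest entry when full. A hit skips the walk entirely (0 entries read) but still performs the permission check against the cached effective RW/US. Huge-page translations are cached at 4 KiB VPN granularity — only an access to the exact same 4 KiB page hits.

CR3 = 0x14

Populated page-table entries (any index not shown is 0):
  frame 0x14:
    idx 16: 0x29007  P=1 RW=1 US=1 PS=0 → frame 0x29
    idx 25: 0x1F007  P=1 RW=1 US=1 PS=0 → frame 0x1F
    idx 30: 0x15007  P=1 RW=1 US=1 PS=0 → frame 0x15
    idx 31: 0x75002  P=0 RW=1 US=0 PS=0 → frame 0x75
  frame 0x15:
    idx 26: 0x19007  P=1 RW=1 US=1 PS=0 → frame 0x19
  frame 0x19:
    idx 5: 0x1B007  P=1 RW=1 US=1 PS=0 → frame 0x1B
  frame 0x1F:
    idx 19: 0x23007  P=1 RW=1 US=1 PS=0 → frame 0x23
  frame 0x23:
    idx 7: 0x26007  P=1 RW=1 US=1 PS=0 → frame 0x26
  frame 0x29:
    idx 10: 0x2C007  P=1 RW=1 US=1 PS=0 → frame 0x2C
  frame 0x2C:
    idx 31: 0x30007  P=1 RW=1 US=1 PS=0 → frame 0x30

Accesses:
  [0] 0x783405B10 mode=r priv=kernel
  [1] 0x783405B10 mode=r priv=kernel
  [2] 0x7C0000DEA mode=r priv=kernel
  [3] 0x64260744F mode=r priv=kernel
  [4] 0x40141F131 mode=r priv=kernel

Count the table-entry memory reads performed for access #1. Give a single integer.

Per-access translation:
#0 VA=0x783405B10 (r,kernel):
  L0: frame=0x14 idx=30 entry=0x15007 [P=1 RW=1 US=1 PS=0]
  L1: frame=0x15 idx=26 entry=0x19007 [P=1 RW=1 US=1 PS=0]
  L2: frame=0x19 idx=5 entry=0x1B007 [P=1 RW=1 US=1 PS=0]
  ✓ 0x1BB10  — 3 lookups
#1 VA=0x783405B10 (r,kernel):
  TLB hit vpn=0x783405 → PA=0x1BB10
#2 VA=0x7C0000DEA (r,kernel):
  L0: frame=0x14 idx=31 entry=0x75002 [P=0 RW=1 US=0 PS=0]
  → PAGE_NOT_PRESENT  (1 entries read)
#3 VA=0x64260744F (r,kernel):
  L0: frame=0x14 idx=25 entry=0x1F007 [P=1 RW=1 US=1 PS=0]
  L1: frame=0x1F idx=19 entry=0x23007 [P=1 RW=1 US=1 PS=0]
  L2: frame=0x23 idx=7 entry=0x26007 [P=1 RW=1 US=1 PS=0]
  ✓ 0x2644F  — 3 lookups
#4 VA=0x40141F131 (r,kernel):
  L0: frame=0x14 idx=16 entry=0x29007 [P=1 RW=1 US=1 PS=0]
  L1: frame=0x29 idx=10 entry=0x2C007 [P=1 RW=1 US=1 PS=0]
  L2: frame=0x2C idx=31 entry=0x30007 [P=1 RW=1 US=1 PS=0]
  ✓ 0x30131  — 3 lookups

Entries read for #1: 0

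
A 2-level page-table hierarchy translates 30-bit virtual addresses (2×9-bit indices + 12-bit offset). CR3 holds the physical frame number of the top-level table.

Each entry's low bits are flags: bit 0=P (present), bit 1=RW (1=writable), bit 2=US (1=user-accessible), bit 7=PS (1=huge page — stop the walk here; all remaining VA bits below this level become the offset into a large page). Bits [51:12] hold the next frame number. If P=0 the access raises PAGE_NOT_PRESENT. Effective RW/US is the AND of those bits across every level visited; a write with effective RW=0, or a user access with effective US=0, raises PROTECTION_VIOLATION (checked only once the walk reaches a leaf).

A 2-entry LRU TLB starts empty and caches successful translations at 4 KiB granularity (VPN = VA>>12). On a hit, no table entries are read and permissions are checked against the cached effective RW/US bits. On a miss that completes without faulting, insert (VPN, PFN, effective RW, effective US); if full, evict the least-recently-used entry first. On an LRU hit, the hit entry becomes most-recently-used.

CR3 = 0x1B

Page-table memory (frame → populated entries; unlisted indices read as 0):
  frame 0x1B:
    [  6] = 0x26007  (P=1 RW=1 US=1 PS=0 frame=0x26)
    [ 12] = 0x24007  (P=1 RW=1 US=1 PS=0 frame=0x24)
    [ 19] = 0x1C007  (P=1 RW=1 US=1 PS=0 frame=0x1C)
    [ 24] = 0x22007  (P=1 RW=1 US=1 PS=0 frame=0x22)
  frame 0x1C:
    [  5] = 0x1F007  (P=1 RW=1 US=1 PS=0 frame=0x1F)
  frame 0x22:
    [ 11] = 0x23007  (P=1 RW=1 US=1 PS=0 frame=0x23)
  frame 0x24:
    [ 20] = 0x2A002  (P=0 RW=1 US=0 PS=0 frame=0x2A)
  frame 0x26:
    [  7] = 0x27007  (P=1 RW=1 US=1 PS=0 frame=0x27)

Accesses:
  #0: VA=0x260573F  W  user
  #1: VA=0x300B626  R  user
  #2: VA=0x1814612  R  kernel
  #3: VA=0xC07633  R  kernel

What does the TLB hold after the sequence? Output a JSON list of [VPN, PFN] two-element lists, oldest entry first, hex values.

Walk each access:
#0 VA=0x260573F (w,user):
  L0: frame=0x1B idx=19 entry=0x1C007 [P=1 RW=1 US=1 PS=0]
  L1: frame=0x1C idx=5 entry=0x1F007 [P=1 RW=1 US=1 PS=0]
  ⇒ phys 0x1F73F  [2 reads]
#1 VA=0x300B626 (r,user):
  L0: frame=0x1B idx=24 entry=0x22007 [P=1 RW=1 US=1 PS=0]
  L1: frame=0x22 idx=11 entry=0x23007 [P=1 RW=1 US=1 PS=0]
  ⇒ phys 0x23626  [2 reads]
#2 VA=0x1814612 (r,kernel):
  L0: frame=0x1B idx=12 entry=0x24007 [P=1 RW=1 US=1 PS=0]
  L1: frame=0x24 idx=20 entry=0x2A002 [P=0 RW=1 US=0 PS=0]
  ⇒ fault: PAGE_NOT_PRESENT  — 2 lookups
#3 VA=0xC07633 (r,kernel):
  L0: frame=0x1B idx=6 entry=0x26007 [P=1 RW=1 US=1 PS=0]
  L1: frame=0x26 idx=7 entry=0x27007 [P=1 RW=1 US=1 PS=0]
  ⇒ phys 0x27633  [2 reads]

TLB: [["0x300B", "0x23"], ["0xC07", "0x27"]]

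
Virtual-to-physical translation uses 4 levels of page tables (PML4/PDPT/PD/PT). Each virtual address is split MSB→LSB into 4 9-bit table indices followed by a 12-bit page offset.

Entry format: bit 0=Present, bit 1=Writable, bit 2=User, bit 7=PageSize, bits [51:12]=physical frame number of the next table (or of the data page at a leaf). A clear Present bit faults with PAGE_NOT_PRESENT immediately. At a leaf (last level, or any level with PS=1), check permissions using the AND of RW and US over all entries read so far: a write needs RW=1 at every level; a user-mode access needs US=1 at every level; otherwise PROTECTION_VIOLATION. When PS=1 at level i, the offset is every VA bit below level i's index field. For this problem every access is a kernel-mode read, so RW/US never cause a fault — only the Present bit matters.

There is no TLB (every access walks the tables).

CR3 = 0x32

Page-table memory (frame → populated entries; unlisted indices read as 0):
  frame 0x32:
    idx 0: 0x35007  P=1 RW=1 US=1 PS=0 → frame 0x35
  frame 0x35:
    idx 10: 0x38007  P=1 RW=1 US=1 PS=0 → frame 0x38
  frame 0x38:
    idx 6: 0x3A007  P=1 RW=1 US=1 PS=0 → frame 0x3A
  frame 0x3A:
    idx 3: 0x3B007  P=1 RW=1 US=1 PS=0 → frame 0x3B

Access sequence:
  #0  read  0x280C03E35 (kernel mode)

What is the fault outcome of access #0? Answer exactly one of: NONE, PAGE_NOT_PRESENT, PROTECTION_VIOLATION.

Per-access translation:
#0 VA=0x280C03E35 (r,kernel):
  L0: frame=0x32 idx=0 entry=0x35007 [P=1 RW=1 US=1 PS=0]
  L1: frame=0x35 idx=10 entry=0x38007 [P=1 RW=1 US=1 PS=0]
  L2: frame=0x38 idx=6 entry=0x3A007 [P=1 RW=1 US=1 PS=0]
  L3: frame=0x3A idx=3 entry=0x3B007 [P=1 RW=1 US=1 PS=0]
  → PA=0x3BE35  (4 entries read)

Access #0 fault: NONE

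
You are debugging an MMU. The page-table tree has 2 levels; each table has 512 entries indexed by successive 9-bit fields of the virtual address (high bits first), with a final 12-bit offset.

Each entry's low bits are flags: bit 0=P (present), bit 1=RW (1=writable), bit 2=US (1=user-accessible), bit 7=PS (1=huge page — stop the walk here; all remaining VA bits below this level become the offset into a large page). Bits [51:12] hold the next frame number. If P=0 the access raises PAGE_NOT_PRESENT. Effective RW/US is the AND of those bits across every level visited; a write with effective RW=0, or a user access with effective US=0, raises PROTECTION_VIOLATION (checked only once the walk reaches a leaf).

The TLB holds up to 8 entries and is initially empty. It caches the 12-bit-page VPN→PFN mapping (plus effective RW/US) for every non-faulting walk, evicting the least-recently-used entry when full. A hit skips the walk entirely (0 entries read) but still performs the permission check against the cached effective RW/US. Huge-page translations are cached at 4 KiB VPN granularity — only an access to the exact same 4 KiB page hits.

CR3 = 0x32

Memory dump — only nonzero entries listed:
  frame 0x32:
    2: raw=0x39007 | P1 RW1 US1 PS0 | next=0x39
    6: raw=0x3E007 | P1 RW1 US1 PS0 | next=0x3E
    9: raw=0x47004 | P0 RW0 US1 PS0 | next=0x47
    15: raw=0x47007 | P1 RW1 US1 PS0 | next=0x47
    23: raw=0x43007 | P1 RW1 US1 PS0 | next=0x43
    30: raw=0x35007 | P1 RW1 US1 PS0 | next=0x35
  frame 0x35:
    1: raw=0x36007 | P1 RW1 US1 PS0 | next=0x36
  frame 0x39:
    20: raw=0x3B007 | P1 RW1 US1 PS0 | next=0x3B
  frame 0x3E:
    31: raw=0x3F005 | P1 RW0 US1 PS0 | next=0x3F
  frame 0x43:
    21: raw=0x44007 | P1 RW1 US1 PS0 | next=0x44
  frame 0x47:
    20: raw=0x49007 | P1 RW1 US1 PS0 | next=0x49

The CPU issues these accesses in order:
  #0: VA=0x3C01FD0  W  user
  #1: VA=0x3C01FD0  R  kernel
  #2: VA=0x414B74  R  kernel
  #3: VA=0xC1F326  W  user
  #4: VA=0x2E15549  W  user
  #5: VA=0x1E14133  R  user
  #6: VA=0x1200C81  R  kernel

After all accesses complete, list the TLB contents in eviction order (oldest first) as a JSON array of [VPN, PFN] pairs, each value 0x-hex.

Per-access translation:
#0 VA=0x3C01FD0 (w,user):
  lvl0: tbl 0x32, slot 30 ⇒ 0x35007 (P1/RW1/US1/PS0)
  lvl1: tbl 0x35, slot 1 ⇒ 0x36007 (P1/RW1/US1/PS0)
  ⇒ phys 0x36FD0  [2 reads]
#1 VA=0x3C01FD0 (r,kernel):
  TLB hit vpn=0x3C01 → PA=0x36FD0
#2 VA=0x414B74 (r,kernel):
  lvl0: tbl 0x32, slot 2 ⇒ 0x39007 (P1/RW1/US1/PS0)
  lvl1: tbl 0x39, slot 20 ⇒ 0x3B007 (P1/RW1/US1/PS0)
  ⇒ phys 0x3BB74  [2 reads]
#3 VA=0xC1F326 (w,user):
  lvl0: tbl 0x32, slot 6 ⇒ 0x3E007 (P1/RW1/US1/PS0)
  lvl1: tbl 0x3E, slot 31 ⇒ 0x3F005 (P1/RW0/US1/PS0)
  ⇒ fault: PROTECTION_VIOLATION  — 2 lookups
#4 VA=0x2E15549 (w,user):
  lvl0: tbl 0x32, slot 23 ⇒ 0x43007 (P1/RW1/US1/PS0)
  lvl1: tbl 0x43, slot 21 ⇒ 0x44007 (P1/RW1/US1/PS0)
  ⇒ phys 0x44549  [2 reads]
#5 VA=0x1E14133 (r,user):
  lvl0: tbl 0x32, slot 15 ⇒ 0x47007 (P1/RW1/US1/PS0)
  lvl1: tbl 0x47, slot 20 ⇒ 0x49007 (P1/RW1/US1/PS0)
  ⇒ phys 0x49133  [2 reads]
#6 VA=0x1200C81 (r,kernel):
  lvl0: tbl 0x32, slot 9 ⇒ 0x47004 (P0/RW0/US1/PS0)
  ⇒ fault: PAGE_NOT_PRESENT  — 1 lookups

TLB: [["0x3C01", "0x36"], ["0x414", "0x3B"], ["0x2E15", "0x44"], ["0x1E14", "0x49"]]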